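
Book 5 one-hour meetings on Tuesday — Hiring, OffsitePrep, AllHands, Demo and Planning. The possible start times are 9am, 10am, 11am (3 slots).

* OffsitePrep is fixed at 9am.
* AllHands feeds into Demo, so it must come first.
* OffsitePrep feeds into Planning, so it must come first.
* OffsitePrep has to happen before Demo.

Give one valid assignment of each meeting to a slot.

Planning -> 10am, Hiring -> 9am, OffsitePrep -> 9am, Demo -> 10am, AllHands -> 9am

Checking: OffsitePrep(9am) before Planning(10am); AllHands(9am) before Demo(10am); OffsitePrep(9am) before Demo(10am); OffsitePrep=9am in [9am,9am].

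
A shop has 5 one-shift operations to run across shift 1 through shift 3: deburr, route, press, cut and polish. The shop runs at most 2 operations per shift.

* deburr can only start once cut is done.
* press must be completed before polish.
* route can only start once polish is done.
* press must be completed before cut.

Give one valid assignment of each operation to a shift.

polish -> shift 2, cut -> shift 2, route -> shift 3, deburr -> shift 3, press -> shift 1

Checking: polish(shift 2) before route(shift 3); press(shift 1) before polish(shift 2); cut(shift 2) before deburr(shift 3); press(shift 1) before cut(shift 2); max 2 per shift (cap 2).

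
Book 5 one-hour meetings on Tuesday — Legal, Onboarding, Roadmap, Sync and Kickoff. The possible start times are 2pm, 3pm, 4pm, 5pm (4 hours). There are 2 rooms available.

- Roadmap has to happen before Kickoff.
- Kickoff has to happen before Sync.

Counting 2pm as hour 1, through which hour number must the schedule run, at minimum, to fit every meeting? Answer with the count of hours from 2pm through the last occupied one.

3 hours

The precedence chain requires at least 3 distinct hours.
With at most 2 per hour and 5 meetings, at least 3 hours are needed.
3 works (last occupied hour: 4pm): for example Legal in 2pm; Onboarding in 3pm; Roadmap in 2pm; Sync in 4pm; Kickoff in 3pm.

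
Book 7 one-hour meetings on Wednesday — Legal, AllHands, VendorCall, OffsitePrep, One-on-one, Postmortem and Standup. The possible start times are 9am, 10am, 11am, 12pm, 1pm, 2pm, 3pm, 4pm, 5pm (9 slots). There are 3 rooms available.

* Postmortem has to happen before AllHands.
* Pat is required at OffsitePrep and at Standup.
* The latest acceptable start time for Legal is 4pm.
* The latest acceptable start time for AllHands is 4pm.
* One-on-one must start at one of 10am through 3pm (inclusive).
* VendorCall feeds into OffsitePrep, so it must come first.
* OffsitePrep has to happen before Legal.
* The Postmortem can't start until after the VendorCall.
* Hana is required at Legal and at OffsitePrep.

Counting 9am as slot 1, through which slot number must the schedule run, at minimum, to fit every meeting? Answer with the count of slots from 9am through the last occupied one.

The precedence chain requires at least 3 distinct slots.
With at most 3 per slot and 7 meetings, at least 3 slots are needed.
3 works (last occupied slot: 11am): for example Standup in 9am; AllHands in 11am; VendorCall in 9am; OffsitePrep in 10am; Legal in 11am; Postmortem in 10am; One-on-one in 10am.

3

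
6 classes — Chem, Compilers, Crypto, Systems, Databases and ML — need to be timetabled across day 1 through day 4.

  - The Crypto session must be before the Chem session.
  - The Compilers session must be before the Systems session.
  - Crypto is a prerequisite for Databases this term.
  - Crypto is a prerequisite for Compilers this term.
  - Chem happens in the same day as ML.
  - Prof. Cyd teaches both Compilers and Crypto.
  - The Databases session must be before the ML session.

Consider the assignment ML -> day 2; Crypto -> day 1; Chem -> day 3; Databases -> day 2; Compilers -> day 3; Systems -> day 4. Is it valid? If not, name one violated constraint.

No. Chem happens in the same day as ML is not satisfied.

Chem happens in the same day as ML — violated.
Crypto is a prerequisite for Databases this term — holds.
The Compilers session must be before the Systems session — holds.
The Crypto session must be before the Chem session — holds.
The Databases session must be before the ML session — violated.
Prof. Cyd teaches both Compilers and Crypto — holds.
Crypto is a prerequisite for Compilers this term — holds.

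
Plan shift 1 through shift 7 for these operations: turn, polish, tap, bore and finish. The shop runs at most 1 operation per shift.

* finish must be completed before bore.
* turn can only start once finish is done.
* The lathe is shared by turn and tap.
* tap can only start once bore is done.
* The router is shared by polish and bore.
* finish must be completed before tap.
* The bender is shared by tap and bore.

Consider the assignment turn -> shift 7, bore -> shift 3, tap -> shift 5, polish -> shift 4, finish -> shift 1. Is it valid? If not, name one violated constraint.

tap can only start once bore is done — holds.
The bender is shared by tap and bore — holds.
The lathe is shared by turn and tap — holds.
turn can only start once finish is done — holds.
finish must be completed before bore — holds.
The shop runs at most 1 operation per shift — holds.
finish must be completed before tap — holds.
The router is shared by polish and bore — holds.

Yes, all constraints hold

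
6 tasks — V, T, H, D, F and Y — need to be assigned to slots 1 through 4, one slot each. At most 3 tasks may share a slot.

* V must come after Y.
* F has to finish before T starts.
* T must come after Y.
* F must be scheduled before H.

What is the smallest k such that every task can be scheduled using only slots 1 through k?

2

The precedence chain requires at least 2 distinct slots.
With at most 3 per slot and 6 tasks, at least 2 slots are needed.
2 works (last occupied slot: 2): for example Y -> 1; D -> 1; T -> 2; H -> 2; V -> 2; F -> 1.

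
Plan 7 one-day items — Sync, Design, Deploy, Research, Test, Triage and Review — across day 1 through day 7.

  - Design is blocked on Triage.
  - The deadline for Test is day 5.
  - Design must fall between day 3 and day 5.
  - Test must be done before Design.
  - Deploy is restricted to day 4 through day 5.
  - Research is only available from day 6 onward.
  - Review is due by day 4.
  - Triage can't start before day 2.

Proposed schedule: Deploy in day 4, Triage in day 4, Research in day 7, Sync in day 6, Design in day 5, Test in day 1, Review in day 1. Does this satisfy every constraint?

Yes

Triage can't start before day 2 — holds.
Deploy is restricted to day 4 through day 5 — holds.
The deadline for Test is day 5 — holds.
Design is blocked on Triage — holds.
Test must be done before Design — holds.
Review is due by day 4 — holds.
Design must fall between day 3 and day 5 — holds.
Research is only available from day 6 onward — holds.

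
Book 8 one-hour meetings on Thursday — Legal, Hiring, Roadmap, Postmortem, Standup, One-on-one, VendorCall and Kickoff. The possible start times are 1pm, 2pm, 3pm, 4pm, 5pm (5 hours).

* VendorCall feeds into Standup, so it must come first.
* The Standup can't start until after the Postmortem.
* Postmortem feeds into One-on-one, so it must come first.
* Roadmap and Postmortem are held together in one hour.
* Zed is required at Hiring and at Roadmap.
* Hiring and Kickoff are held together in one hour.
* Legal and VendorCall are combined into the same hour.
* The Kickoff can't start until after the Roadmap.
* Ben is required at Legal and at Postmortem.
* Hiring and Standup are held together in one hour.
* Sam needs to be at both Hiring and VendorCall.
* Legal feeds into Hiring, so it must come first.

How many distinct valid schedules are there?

55

Splitting on Legal: it can be 1pm (14), 2pm (17), 3pm (15), 4pm (9). Listing each branch's schedules as (Hiring, Roadmap, Postmortem, Standup, One-on-one, VendorCall, Kickoff):
Legal=1pm: (3pm,2pm,2pm,3pm,3pm,1pm,3pm) (3pm,2pm,2pm,3pm,4pm,1pm,3pm) (3pm,2pm,2pm,3pm,5pm,1pm,3pm) (4pm,2pm,2pm,4pm,3pm,1pm,4pm) (4pm,2pm,2pm,4pm,4pm,1pm,4pm) (4pm,2pm,2pm,4pm,5pm,1pm,4pm) (4pm,3pm,3pm,4pm,4pm,1pm,4pm) (4pm,3pm,3pm,4pm,5pm,1pm,4pm) (5pm,2pm,2pm,5pm,3pm,1pm,5pm) (5pm,2pm,2pm,5pm,4pm,1pm,5pm) (5pm,2pm,2pm,5pm,5pm,1pm,5pm) (5pm,3pm,3pm,5pm,4pm,1pm,5pm) (5pm,3pm,3pm,5pm,5pm,1pm,5pm) (5pm,4pm,4pm,5pm,5pm,1pm,5pm) — 14.
Legal=2pm: (3pm,1pm,1pm,3pm,2pm,2pm,3pm) (3pm,1pm,1pm,3pm,3pm,2pm,3pm) (3pm,1pm,1pm,3pm,4pm,2pm,3pm) (3pm,1pm,1pm,3pm,5pm,2pm,3pm) (4pm,1pm,1pm,4pm,2pm,2pm,4pm) (4pm,1pm,1pm,4pm,3pm,2pm,4pm) (4pm,1pm,1pm,4pm,4pm,2pm,4pm) (4pm,1pm,1pm,4pm,5pm,2pm,4pm) (4pm,3pm,3pm,4pm,4pm,2pm,4pm) (4pm,3pm,3pm,4pm,5pm,2pm,4pm) (5pm,1pm,1pm,5pm,2pm,2pm,5pm) (5pm,1pm,1pm,5pm,3pm,2pm,5pm) (5pm,1pm,1pm,5pm,4pm,2pm,5pm) (5pm,1pm,1pm,5pm,5pm,2pm,5pm) (5pm,3pm,3pm,5pm,4pm,2pm,5pm) (5pm,3pm,3pm,5pm,5pm,2pm,5pm) (5pm,4pm,4pm,5pm,5pm,2pm,5pm) — 17.
Legal=3pm: (4pm,1pm,1pm,4pm,2pm,3pm,4pm) (4pm,1pm,1pm,4pm,3pm,3pm,4pm) (4pm,1pm,1pm,4pm,4pm,3pm,4pm) (4pm,1pm,1pm,4pm,5pm,3pm,4pm) (4pm,2pm,2pm,4pm,3pm,3pm,4pm) (4pm,2pm,2pm,4pm,4pm,3pm,4pm) (4pm,2pm,2pm,4pm,5pm,3pm,4pm) (5pm,1pm,1pm,5pm,2pm,3pm,5pm) (5pm,1pm,1pm,5pm,3pm,3pm,5pm) (5pm,1pm,1pm,5pm,4pm,3pm,5pm) (5pm,1pm,1pm,5pm,5pm,3pm,5pm) (5pm,2pm,2pm,5pm,3pm,3pm,5pm) (5pm,2pm,2pm,5pm,4pm,3pm,5pm) (5pm,2pm,2pm,5pm,5pm,3pm,5pm) (5pm,4pm,4pm,5pm,5pm,3pm,5pm) — 15.
Legal=4pm: (5pm,1pm,1pm,5pm,2pm,4pm,5pm) (5pm,1pm,1pm,5pm,3pm,4pm,5pm) (5pm,1pm,1pm,5pm,4pm,4pm,5pm) (5pm,1pm,1pm,5pm,5pm,4pm,5pm) (5pm,2pm,2pm,5pm,3pm,4pm,5pm) (5pm,2pm,2pm,5pm,4pm,4pm,5pm) (5pm,2pm,2pm,5pm,5pm,4pm,5pm) (5pm,3pm,3pm,5pm,4pm,4pm,5pm) (5pm,3pm,3pm,5pm,5pm,4pm,5pm) — 9.
Summing: 14 + 17 + 15 + 9 = 55.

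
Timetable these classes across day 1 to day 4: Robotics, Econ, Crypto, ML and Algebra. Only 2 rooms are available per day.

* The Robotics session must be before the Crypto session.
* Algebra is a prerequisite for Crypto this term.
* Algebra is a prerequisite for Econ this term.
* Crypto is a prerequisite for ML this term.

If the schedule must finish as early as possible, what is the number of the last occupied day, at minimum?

3

The precedence chain requires at least 3 distinct days.
With at most 2 per day and 5 classes, at least 3 days are needed.
3 works (last occupied day: day 3): for example Robotics=day 1, Algebra=day 1, ML=day 3, Econ=day 2, Crypto=day 2.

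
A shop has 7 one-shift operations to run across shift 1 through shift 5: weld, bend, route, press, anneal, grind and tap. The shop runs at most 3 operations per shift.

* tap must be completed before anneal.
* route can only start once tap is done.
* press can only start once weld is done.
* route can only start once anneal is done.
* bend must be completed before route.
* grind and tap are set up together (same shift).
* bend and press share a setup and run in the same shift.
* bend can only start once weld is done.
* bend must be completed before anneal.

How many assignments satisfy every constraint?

Splitting on weld: it can be shift 1 (6), shift 2 (2). Listing each branch's schedules as (bend, route, press, anneal, grind, tap) by shift number:
weld=shift 1: (2,4,2,3,1,1) (2,5,2,3,1,1) (2,5,2,4,1,1) (2,5,2,4,3,3) (3,5,3,4,1,1) (3,5,3,4,2,2) — 6.
weld=shift 2: (3,5,3,4,1,1) (3,5,3,4,2,2) — 2.
Summing: 6 + 2 = 8.

8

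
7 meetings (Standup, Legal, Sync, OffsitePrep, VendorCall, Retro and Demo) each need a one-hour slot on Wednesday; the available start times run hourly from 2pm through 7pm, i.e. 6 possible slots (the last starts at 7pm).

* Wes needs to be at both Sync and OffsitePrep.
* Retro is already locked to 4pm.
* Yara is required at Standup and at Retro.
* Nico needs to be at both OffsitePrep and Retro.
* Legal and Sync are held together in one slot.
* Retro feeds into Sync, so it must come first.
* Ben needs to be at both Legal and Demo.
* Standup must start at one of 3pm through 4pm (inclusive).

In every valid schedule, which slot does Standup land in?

Standup's window is 3pm–4pm.
Retro is fixed at 4pm, and Standup can't share a slot with Retro.
So Standup must be 3pm.

3pm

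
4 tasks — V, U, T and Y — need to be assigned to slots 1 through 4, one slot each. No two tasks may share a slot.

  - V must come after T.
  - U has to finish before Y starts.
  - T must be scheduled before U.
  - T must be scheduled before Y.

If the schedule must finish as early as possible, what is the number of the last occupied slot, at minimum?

4

The precedence chain requires at least 3 distinct slots.
With at most 1 per slot and 4 tasks, at least 4 slots are needed.
4 works (last occupied slot: 4): for example Y=3; V=4; U=2; T=1.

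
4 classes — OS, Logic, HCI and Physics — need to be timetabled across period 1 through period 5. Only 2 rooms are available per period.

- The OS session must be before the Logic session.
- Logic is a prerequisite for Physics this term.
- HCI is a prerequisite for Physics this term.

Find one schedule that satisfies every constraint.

OS in period 1, HCI in period 1, Logic in period 2, Physics in period 3

Checking: Logic(period 2) before Physics(period 3); HCI(period 1) before Physics(period 3); OS(period 1) before Logic(period 2); max 2 per period (cap 2).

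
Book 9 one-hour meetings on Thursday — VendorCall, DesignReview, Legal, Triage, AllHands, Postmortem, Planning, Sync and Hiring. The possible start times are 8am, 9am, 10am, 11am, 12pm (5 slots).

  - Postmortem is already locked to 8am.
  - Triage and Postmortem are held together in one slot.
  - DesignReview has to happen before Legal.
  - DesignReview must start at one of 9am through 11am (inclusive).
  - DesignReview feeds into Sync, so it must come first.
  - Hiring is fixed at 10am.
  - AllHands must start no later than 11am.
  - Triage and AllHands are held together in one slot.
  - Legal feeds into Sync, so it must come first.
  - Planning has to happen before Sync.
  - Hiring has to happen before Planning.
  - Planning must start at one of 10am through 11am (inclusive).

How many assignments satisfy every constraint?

15

Splitting on VendorCall: it can be 8am (3), 9am (3), 10am (3), 11am (3), 12pm (3). Listing each branch's schedules as (DesignReview, Legal, Triage, AllHands, Postmortem, Planning, Sync, Hiring):
VendorCall=8am: (9am,10am,8am,8am,8am,11am,12pm,10am) (9am,11am,8am,8am,8am,11am,12pm,10am) (10am,11am,8am,8am,8am,11am,12pm,10am) — 3.
VendorCall=9am: (9am,10am,8am,8am,8am,11am,12pm,10am) (9am,11am,8am,8am,8am,11am,12pm,10am) (10am,11am,8am,8am,8am,11am,12pm,10am) — 3.
VendorCall=10am: (9am,10am,8am,8am,8am,11am,12pm,10am) (9am,11am,8am,8am,8am,11am,12pm,10am) (10am,11am,8am,8am,8am,11am,12pm,10am) — 3.
VendorCall=11am: (9am,10am,8am,8am,8am,11am,12pm,10am) (9am,11am,8am,8am,8am,11am,12pm,10am) (10am,11am,8am,8am,8am,11am,12pm,10am) — 3.
VendorCall=12pm: (9am,10am,8am,8am,8am,11am,12pm,10am) (9am,11am,8am,8am,8am,11am,12pm,10am) (10am,11am,8am,8am,8am,11am,12pm,10am) — 3.
Summing: 3 + 3 + 3 + 3 + 3 = 15.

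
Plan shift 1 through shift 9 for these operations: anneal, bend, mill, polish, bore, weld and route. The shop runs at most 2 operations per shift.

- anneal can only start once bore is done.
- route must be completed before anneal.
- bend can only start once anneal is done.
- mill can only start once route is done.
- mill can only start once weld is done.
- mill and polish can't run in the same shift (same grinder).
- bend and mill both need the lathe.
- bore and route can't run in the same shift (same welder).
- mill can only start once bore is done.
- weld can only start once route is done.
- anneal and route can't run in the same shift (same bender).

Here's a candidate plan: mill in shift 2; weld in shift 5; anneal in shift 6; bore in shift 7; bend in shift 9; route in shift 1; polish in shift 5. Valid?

mill and polish can't run in the same shift (same grinder) — holds.
The shop runs at most 2 operations per shift — holds.
anneal can only start once bore is done — violated.
mill can only start once weld is done — violated.
bend can only start once anneal is done — holds.
anneal and route can't run in the same shift (same bender) — holds.
weld can only start once route is done — holds.
route must be completed before anneal — holds.
bend and mill both need the lathe — holds.
mill can only start once bore is done — violated.
mill can only start once route is done — holds.
bore and route can't run in the same shift (same welder) — holds.

Invalid. mill can only start once bore is done.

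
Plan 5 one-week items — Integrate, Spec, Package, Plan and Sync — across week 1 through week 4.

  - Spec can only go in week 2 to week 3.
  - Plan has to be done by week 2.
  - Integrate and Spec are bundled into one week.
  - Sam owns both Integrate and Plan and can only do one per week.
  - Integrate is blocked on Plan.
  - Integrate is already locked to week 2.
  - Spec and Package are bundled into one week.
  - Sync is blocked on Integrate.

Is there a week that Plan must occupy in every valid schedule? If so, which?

week 1

Plan's window is week 1–week 2.
Integrate is fixed at week 2, and Plan can't share a week with Integrate.
So Plan must be week 1.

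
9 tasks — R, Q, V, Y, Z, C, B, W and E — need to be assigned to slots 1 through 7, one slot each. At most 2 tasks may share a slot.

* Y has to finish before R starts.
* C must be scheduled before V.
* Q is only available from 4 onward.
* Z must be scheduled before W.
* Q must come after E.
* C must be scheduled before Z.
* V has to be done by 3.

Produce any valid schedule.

E in 3; Q in 4; Y in 1; Z in 2; C in 1; R in 3; W in 4; V in 2; B in 5

Checking: C(1) before V(2); E(3) before Q(4); Z(2) before W(4); Y(1) before R(3); C(1) before Z(2); V=2 in [1,3]; Q=4 in [4,7]; max 2 per slot (cap 2).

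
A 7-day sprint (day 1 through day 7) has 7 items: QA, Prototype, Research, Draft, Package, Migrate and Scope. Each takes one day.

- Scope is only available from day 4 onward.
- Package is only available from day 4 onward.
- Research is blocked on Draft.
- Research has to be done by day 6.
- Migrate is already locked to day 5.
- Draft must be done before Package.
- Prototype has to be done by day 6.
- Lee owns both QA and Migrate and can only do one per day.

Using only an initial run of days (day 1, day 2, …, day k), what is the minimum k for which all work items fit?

5 days

The precedence chain requires at least 2 distinct days.
Migrate can't be placed before day 5, so the schedule must run through at least day 5.
5 works (last occupied day: day 5): for example Scope=day 4, QA=day 1, Prototype=day 1, Package=day 4, Research=day 2, Draft=day 1, Migrate=day 5.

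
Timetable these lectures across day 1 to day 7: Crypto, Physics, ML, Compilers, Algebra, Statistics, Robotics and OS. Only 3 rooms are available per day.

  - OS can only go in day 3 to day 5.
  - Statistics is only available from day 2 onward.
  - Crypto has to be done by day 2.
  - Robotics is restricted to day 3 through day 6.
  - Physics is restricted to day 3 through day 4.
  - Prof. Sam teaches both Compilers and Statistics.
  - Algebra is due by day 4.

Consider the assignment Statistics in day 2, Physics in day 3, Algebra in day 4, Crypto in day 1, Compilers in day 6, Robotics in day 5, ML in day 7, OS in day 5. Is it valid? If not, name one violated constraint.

Statistics is only available from day 2 onward — holds.
Crypto has to be done by day 2 — holds.
Physics is restricted to day 3 through day 4 — holds.
Robotics is restricted to day 3 through day 6 — holds.
Prof. Sam teaches both Compilers and Statistics — holds.
Algebra is due by day 4 — holds.
Only 3 rooms are available per day — holds.
OS can only go in day 3 to day 5 — holds.

Yes, all constraints hold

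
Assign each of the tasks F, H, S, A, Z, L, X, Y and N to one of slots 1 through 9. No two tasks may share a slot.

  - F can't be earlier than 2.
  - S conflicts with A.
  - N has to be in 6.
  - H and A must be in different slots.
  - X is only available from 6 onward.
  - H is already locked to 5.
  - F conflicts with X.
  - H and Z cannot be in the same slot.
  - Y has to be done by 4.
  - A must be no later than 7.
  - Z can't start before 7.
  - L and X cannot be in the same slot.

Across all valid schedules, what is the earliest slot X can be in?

7

X is available from 6.
X at 7 is achievable: X -> 7, A -> 2, Y -> 1, Z -> 8, N -> 6, F -> 3, S -> 4, L -> 9, H -> 5.
Nothing earlier works — the conflict and capacity constraints rule out every slot before 7.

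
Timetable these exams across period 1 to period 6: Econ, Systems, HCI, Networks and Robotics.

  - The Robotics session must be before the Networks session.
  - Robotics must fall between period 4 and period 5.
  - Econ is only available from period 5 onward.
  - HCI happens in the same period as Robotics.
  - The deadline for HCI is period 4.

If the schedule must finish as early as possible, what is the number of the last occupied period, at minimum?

period 5

The precedence chain requires at least 2 distinct periods.
Econ can't be placed before period 5, so the schedule must run through at least period 5.
5 works (last occupied period: period 5): for example Econ=period 5, Robotics=period 4, Networks=period 5, HCI=period 4, Systems=period 1.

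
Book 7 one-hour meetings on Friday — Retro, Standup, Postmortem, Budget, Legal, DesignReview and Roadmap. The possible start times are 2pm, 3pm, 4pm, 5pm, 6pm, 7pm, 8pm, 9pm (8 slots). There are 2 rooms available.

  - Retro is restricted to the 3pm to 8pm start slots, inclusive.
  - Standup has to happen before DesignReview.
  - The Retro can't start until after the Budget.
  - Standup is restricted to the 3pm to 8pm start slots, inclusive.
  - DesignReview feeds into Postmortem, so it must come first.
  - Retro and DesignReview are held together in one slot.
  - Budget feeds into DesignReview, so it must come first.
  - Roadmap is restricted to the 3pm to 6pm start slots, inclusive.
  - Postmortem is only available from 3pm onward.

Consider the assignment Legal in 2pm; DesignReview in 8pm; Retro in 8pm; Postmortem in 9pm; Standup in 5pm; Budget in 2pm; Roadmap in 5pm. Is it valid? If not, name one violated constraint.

There are 2 rooms available — holds.
Postmortem is only available from 3pm onward — holds.
Budget feeds into DesignReview, so it must come first — holds.
DesignReview feeds into Postmortem, so it must come first — holds.
Retro is restricted to the 3pm to 8pm start slots, inclusive — holds.
Roadmap is restricted to the 3pm to 6pm start slots, inclusive — holds.
The Retro can't start until after the Budget — holds.
Standup is restricted to the 3pm to 8pm start slots, inclusive — holds.
Retro and DesignReview are held together in one slot — holds.
Standup has to happen before DesignReview — holds.

Valid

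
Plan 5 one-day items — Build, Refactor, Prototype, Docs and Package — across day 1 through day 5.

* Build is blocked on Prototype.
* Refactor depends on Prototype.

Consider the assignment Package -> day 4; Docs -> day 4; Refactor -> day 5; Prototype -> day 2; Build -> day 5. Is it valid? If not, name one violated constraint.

Refactor depends on Prototype — holds.
Build is blocked on Prototype — holds.

Valid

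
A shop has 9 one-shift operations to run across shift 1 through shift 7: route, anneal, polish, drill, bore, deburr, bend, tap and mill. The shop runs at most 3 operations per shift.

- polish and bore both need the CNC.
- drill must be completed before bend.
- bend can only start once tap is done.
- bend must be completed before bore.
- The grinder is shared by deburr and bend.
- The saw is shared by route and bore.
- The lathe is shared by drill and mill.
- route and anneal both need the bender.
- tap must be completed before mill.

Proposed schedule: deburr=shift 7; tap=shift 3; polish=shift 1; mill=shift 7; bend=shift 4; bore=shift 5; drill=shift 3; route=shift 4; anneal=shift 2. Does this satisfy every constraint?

Yes

The saw is shared by route and bore — holds.
route and anneal both need the bender — holds.
bend must be completed before bore — holds.
The shop runs at most 3 operations per shift — holds.
The grinder is shared by deburr and bend — holds.
The lathe is shared by drill and mill — holds.
bend can only start once tap is done — holds.
polish and bore both need the CNC — holds.
drill must be completed before bend — holds.
tap must be completed before mill — holds.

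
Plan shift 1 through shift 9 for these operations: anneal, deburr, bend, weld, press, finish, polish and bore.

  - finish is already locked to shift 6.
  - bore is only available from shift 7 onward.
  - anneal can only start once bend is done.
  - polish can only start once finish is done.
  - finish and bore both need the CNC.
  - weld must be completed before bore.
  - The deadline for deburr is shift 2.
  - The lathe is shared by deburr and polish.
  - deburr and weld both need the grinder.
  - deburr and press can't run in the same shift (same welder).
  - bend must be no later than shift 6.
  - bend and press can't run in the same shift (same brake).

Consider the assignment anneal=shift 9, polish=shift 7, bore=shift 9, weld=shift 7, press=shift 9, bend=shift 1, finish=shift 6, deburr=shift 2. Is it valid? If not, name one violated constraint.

Valid

The deadline for deburr is shift 2 — holds.
deburr and weld both need the grinder — holds.
The lathe is shared by deburr and polish — holds.
polish can only start once finish is done — holds.
bore is only available from shift 7 onward — holds.
deburr and press can't run in the same shift (same welder) — holds.
finish is already locked to shift 6 — holds.
finish and bore both need the CNC — holds.
weld must be completed before bore — holds.
anneal can only start once bend is done — holds.
bend must be no later than shift 6 — holds.
bend and press can't run in the same shift (same brake) — holds.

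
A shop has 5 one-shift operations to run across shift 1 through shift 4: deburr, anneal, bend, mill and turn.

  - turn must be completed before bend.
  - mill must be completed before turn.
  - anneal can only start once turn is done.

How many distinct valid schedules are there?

Splitting on deburr: it can be shift 1 (6), shift 2 (6), shift 3 (6), shift 4 (6). Listing each branch's schedules as (anneal, bend, mill, turn) by shift number:
deburr=shift 1: (3,3,1,2) (3,4,1,2) (4,3,1,2) (4,4,1,2) (4,4,1,3) (4,4,2,3) — 6.
deburr=shift 2: (3,3,1,2) (3,4,1,2) (4,3,1,2) (4,4,1,2) (4,4,1,3) (4,4,2,3) — 6.
deburr=shift 3: (3,3,1,2) (3,4,1,2) (4,3,1,2) (4,4,1,2) (4,4,1,3) (4,4,2,3) — 6.
deburr=shift 4: (3,3,1,2) (3,4,1,2) (4,3,1,2) (4,4,1,2) (4,4,1,3) (4,4,2,3) — 6.
Summing: 6 + 6 + 6 + 6 = 24.

24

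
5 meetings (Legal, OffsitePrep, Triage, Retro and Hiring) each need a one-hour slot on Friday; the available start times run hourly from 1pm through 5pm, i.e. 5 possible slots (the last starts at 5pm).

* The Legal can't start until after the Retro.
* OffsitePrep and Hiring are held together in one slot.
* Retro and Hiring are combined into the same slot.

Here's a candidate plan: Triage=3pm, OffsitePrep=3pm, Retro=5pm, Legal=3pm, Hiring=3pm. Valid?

OffsitePrep and Hiring are held together in one slot — holds.
Retro and Hiring are combined into the same slot — violated.
The Legal can't start until after the Retro — violated.

Invalid. The Legal can't start until after the Retro.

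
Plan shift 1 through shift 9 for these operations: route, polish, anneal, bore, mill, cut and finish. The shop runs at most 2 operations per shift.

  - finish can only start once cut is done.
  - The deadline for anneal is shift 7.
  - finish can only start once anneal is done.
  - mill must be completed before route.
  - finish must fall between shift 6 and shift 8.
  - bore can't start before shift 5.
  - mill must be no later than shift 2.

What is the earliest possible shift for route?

Precedence pushes route to at least shift 2.
route at shift 2 is achievable: finish in shift 6; mill in shift 1; route in shift 2; bore in shift 5; polish in shift 3; cut in shift 2; anneal in shift 1.

shift 2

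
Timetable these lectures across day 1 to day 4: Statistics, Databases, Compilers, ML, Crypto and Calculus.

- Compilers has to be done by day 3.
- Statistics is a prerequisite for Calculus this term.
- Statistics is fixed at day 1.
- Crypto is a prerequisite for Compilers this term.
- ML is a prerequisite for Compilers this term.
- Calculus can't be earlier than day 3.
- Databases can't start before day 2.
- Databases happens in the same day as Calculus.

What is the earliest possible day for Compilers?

Precedence pushes Compilers to at least day 2; Compilers's own window allows nothing later than day 3.
Compilers at day 2 is achievable: Calculus -> day 3; Compilers -> day 2; Crypto -> day 1; Statistics -> day 1; Databases -> day 3; ML -> day 1.

day 2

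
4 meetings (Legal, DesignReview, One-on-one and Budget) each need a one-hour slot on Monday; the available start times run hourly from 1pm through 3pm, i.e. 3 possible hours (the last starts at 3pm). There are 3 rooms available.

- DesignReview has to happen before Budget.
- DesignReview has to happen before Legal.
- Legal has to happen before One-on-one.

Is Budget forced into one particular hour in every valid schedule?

No

Budget can be 2pm (e.g. Legal -> 2pm, DesignReview -> 1pm, Budget -> 2pm, One-on-one -> 3pm) or 3pm (e.g. Legal=2pm, One-on-one=3pm, Budget=3pm, DesignReview=1pm).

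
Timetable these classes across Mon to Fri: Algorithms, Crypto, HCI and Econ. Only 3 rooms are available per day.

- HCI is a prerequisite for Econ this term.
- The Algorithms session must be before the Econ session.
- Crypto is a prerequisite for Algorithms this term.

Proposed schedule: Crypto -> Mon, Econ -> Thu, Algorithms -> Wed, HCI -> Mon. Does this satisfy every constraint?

HCI is a prerequisite for Econ this term — holds.
The Algorithms session must be before the Econ session — holds.
Only 3 rooms are available per day — holds.
Crypto is a prerequisite for Algorithms this term — holds.

Yes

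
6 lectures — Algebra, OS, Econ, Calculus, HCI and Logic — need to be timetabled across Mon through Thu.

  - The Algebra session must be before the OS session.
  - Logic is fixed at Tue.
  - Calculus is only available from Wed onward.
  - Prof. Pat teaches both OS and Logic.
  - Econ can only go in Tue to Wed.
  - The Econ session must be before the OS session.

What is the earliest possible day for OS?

Wed

Precedence pushes OS to at least Wed.
OS at Wed is achievable: Algebra in Mon; Logic in Tue; Econ in Tue; Calculus in Wed; OS in Wed; HCI in Mon.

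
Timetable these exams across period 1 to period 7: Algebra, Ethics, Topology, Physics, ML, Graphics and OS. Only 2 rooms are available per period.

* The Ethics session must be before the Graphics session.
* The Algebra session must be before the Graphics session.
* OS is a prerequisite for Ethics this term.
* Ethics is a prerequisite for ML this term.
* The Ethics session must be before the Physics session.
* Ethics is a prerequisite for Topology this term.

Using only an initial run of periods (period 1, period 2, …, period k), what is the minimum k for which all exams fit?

The precedence chain requires at least 3 distinct periods.
With at most 2 per period and 7 exams, at least 4 periods are needed.
4 works (last occupied period: period 4): for example Algebra=period 1, Topology=period 3, Ethics=period 2, OS=period 1, Physics=period 4, ML=period 4, Graphics=period 3.

4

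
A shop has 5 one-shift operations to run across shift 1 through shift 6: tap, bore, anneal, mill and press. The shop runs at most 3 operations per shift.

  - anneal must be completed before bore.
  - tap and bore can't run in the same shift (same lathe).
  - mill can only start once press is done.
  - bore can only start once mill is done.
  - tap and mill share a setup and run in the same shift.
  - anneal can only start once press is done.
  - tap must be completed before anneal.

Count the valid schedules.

15

Splitting on tap: it can be shift 2 (6), shift 3 (6), shift 4 (3). Listing each branch's schedules as (bore, anneal, mill, press) by shift number:
tap=shift 2: (4,3,2,1) (5,3,2,1) (5,4,2,1) (6,3,2,1) (6,4,2,1) (6,5,2,1) — 6.
tap=shift 3: (5,4,3,1) (5,4,3,2) (6,4,3,1) (6,4,3,2) (6,5,3,1) (6,5,3,2) — 6.
tap=shift 4: (6,5,4,1) (6,5,4,2) (6,5,4,3) — 3.
Summing: 6 + 6 + 3 = 15.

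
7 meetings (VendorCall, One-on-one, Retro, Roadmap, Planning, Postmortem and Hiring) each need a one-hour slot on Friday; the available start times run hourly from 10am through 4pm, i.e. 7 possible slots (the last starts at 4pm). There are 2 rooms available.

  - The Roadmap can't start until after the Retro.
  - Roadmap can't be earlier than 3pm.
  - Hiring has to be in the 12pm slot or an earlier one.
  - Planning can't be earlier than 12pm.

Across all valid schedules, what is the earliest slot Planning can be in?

12pm

Planning is available from 12pm.
Planning at 12pm is achievable: Retro -> 10am, Planning -> 12pm, One-on-one -> 11am, VendorCall -> 11am, Hiring -> 10am, Postmortem -> 12pm, Roadmap -> 3pm.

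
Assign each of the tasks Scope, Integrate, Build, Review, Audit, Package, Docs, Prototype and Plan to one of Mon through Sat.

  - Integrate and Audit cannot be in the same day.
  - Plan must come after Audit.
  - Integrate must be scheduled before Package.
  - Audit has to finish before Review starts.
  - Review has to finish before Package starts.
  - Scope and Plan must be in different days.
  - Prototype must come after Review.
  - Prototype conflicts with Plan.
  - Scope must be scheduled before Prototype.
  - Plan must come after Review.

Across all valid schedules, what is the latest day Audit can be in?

Downstream work caps Audit at Thu.
Audit at Wed is achievable: Integrate -> Mon, Scope -> Mon, Review -> Thu, Package -> Fri, Docs -> Mon, Prototype -> Fri, Audit -> Wed, Plan -> Sat, Build -> Mon.
Nothing later works — the conflict constraints rule out every day after Wed.

Wed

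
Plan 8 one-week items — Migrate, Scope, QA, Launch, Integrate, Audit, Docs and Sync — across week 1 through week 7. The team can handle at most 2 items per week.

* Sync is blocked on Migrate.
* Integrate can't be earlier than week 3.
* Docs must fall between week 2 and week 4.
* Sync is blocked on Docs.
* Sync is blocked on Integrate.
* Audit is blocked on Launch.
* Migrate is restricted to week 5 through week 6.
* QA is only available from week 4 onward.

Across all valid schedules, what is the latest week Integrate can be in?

week 6

Integrate is available from week 3; downstream work caps Integrate at week 6.
Integrate at week 6 is achievable: Integrate -> week 6, Audit -> week 2, QA -> week 4, Scope -> week 1, Docs -> week 2, Sync -> week 7, Launch -> week 1, Migrate -> week 5.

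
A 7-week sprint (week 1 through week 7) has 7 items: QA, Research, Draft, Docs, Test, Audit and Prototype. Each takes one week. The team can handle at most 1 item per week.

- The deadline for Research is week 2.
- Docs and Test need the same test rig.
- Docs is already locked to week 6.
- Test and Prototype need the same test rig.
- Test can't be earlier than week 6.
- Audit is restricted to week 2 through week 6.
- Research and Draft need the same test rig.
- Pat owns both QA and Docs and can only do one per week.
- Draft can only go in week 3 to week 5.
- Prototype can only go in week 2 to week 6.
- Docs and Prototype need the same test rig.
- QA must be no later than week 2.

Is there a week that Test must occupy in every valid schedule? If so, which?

Test's window is week 6–week 7.
Docs is fixed at week 6, and Test can't share a week with Docs.
So Test must be week 7.

week 7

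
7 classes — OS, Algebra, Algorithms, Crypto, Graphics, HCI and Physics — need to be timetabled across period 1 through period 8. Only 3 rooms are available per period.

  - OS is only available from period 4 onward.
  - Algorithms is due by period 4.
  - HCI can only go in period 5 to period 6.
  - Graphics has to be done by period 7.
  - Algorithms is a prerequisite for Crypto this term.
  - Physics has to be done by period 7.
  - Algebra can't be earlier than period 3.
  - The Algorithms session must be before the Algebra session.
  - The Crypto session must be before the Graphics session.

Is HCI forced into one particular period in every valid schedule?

No

HCI can be period 5 (e.g. OS -> period 4, Algorithms -> period 1, Graphics -> period 3, Algebra -> period 3, Physics -> period 1, Crypto -> period 2, HCI -> period 5) or period 6 (e.g. Graphics -> period 3; Algorithms -> period 1; Algebra -> period 3; HCI -> period 6; Physics -> period 1; Crypto -> period 2; OS -> period 4).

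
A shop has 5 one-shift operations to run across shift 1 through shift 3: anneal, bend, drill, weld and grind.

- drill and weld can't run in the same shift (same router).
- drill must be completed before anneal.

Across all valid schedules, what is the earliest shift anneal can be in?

Precedence pushes anneal to at least shift 2.
anneal at shift 2 is achievable: anneal=shift 2; bend=shift 1; drill=shift 1; weld=shift 2; grind=shift 1.

shift 2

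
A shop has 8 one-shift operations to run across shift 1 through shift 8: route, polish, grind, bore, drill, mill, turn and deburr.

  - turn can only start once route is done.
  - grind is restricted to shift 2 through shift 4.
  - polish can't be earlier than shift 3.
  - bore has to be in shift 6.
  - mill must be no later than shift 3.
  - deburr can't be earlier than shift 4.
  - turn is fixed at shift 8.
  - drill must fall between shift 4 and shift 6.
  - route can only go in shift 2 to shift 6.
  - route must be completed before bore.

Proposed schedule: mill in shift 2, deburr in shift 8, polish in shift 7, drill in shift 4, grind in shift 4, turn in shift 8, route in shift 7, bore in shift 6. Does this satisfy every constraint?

grind is restricted to shift 2 through shift 4 — holds.
mill must be no later than shift 3 — holds.
route must be completed before bore — violated.
turn is fixed at shift 8 — holds.
polish can't be earlier than shift 3 — holds.
deburr can't be earlier than shift 4 — holds.
route can only go in shift 2 to shift 6 — violated.
drill must fall between shift 4 and shift 6 — holds.
turn can only start once route is done — holds.
bore has to be in shift 6 — holds.

Invalid. route can only go in shift 2 to shift 6.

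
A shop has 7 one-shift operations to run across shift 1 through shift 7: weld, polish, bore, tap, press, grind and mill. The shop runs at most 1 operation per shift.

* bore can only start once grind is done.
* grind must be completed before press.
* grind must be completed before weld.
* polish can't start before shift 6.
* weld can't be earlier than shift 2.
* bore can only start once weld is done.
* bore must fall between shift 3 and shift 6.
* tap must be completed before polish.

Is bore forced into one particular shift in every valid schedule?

No

bore can be shift 3 (e.g. press -> shift 5; tap -> shift 4; weld -> shift 2; bore -> shift 3; polish -> shift 6; grind -> shift 1; mill -> shift 7) or shift 4 (e.g. press=shift 5, tap=shift 3, polish=shift 6, bore=shift 4, mill=shift 7, grind=shift 1, weld=shift 2).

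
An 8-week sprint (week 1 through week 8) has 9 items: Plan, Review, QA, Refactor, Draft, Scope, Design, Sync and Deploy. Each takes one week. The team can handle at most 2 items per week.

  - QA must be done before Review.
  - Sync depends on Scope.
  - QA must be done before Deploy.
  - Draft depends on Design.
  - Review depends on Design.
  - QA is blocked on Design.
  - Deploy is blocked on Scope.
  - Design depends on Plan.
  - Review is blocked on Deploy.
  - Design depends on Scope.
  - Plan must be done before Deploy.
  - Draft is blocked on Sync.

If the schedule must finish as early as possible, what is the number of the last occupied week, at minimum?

5

The precedence chain requires at least 5 distinct weeks.
With at most 2 per week and 9 tasks, at least 5 weeks are needed.
5 works (last occupied week: week 5): for example Sync=week 2; Draft=week 3; Review=week 5; Plan=week 1; Scope=week 1; Design=week 2; QA=week 3; Deploy=week 4; Refactor=week 4.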